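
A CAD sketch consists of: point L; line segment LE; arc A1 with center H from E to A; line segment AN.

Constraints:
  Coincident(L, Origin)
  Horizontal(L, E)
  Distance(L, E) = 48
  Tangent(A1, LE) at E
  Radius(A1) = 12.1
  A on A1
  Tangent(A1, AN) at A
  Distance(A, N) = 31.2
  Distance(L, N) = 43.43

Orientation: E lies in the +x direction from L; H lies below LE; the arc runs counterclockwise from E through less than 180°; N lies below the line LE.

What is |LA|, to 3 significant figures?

37.6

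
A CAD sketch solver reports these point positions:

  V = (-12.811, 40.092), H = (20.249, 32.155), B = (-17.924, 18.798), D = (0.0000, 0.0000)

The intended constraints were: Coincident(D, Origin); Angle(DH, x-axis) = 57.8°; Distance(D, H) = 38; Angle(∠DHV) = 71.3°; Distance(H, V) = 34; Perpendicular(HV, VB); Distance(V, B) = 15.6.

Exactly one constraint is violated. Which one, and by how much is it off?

Distance(V, B) = 15.6 — off by 6.30.

D = (0.00, 0.00) ✓; DH at 57.80° ✓; |DH| = 38.00 ✓; ∠DHV = 71.30° ✓; |HV| = 34.00 ✓; ∠(HV, VB) = 90.00° ✓; |VB| = 21.90 ✗.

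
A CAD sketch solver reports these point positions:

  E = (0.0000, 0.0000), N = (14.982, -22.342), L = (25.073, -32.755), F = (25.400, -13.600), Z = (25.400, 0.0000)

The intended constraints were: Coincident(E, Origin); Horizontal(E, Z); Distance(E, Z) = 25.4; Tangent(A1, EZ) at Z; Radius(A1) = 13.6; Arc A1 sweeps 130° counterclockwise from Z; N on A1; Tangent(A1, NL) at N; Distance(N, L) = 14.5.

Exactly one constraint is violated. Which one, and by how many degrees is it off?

Tangent(A1, NL) at N — off by 4.10°.

E = (0.00, 0.00) ✓; E.y = 0.00, Z.y = 0.00 ✓; |EZ| = 25.40 ✓; ∠(FZ, ZE) = 90.00° ✓; |FZ| = 13.60 ✓; bearing(F→N) − bearing(F→Z) = 130.0° ✓; |FN| = 13.60 ✓; ∠(FN, NL) = 85.90° ✗; |NL| = 14.50 ✓.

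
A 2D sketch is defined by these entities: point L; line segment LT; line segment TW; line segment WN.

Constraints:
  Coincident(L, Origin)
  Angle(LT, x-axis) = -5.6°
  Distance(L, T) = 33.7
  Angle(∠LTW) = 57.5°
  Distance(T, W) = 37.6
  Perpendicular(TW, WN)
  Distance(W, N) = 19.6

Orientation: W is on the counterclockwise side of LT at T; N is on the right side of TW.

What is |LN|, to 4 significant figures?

51.83

L is at the origin; LT runs at -5.6° with length 33.7, so T = 33.7·(cos -5.6°, sin -5.6°) = (33.54, -3.289). ∠LTW = 57.5°, so TW runs at -5.6° + (180° − 57.5°) = 116.9° from the x-axis; with |TW| = 37.6, W = T + 37.6·(cos 116.9°, sin 116.9°) = (16.53, 30.24). TW ⟂ WN; with |WN| = 19.6 on the right of TW, N = W + 19.6·(0.8918, 0.4524) = (34.01, 39.11). Then |LN| = |N − L| = 51.83.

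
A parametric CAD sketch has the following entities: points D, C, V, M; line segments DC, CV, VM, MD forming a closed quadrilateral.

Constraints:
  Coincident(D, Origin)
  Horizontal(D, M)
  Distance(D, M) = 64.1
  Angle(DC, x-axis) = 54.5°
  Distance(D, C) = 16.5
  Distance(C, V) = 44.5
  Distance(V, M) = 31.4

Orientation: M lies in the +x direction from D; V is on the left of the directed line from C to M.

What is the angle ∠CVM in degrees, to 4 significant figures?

93.83°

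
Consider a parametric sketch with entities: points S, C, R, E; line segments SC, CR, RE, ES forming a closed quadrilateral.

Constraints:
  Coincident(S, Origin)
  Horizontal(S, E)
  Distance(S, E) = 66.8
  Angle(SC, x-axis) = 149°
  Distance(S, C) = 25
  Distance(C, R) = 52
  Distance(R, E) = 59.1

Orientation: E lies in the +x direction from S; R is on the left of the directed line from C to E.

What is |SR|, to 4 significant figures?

45.98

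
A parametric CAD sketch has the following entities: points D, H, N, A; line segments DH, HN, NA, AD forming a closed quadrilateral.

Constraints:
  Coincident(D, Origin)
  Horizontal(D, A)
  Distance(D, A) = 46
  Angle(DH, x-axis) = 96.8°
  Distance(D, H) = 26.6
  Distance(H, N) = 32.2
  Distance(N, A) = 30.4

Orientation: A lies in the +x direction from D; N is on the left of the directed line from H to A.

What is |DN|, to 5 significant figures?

38.455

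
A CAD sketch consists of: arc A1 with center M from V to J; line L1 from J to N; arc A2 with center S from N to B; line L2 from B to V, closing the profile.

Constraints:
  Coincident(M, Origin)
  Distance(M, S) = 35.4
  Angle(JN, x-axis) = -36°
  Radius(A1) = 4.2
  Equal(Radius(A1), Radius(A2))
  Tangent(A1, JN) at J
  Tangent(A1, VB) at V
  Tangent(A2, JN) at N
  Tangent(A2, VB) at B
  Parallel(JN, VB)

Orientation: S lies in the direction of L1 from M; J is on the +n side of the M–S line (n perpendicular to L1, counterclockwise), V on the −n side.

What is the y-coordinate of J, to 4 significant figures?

3.398

The slot axis is L1's direction at -36.0°, so u = (cos -36.0°, sin -36.0°) = (0.8090, -0.5878) and n = (−sin -36.0°, cos -36.0°) = (0.5878, 0.8090). M is at the origin and S lies 35.4 along u from M, so S = 35.4·u = (28.64, -20.81). Tangency of A1 to both parallel lines with radius 4.2 puts J and V at M ± 4.2·n: J = (2.469, 3.398), V = (-2.469, -3.398). So J.y = 3.398.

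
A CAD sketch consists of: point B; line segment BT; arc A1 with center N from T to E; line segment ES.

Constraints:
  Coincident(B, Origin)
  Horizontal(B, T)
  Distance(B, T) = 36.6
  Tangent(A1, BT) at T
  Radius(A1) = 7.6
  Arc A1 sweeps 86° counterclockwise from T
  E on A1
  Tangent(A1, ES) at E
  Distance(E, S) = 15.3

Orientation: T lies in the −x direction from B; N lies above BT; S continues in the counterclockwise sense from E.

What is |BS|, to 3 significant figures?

35.8

On A1, T sits at bearing -90° from N; an 86° counterclockwise sweep puts E at bearing -4°, so E = N + 7.6·(cos -4°, sin -4°) = (-29.0, 7.07). Tangency of A1 to ES means the radius NE is perpendicular to ES, so ES runs along (−sin -4°, cos -4°); with |ES| = 15.3, S = (-28.0, 22.3). Then |BS| = |S − B| = 35.8.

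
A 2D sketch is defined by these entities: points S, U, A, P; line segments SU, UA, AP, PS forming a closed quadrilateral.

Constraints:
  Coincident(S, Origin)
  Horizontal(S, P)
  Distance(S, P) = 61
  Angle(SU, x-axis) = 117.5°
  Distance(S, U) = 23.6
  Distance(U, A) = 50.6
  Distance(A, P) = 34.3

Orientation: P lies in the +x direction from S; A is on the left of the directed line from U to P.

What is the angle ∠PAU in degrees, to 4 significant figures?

122.6°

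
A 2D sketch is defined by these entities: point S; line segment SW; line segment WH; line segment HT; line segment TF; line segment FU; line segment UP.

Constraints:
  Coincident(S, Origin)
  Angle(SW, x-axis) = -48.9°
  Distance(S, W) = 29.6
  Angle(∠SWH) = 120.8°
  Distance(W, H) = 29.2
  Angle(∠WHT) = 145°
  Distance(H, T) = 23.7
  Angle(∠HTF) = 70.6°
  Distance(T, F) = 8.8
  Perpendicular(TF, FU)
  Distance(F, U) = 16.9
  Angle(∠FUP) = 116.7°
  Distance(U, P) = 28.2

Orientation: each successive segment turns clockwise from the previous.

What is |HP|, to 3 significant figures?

25.3

S is at the origin; SW runs at -48.9° with length 29.6, so W = (19.5, -22.3). ∠SWH = 120.8° gives WH at -108° from the x-axis; with |WH| = 29.2, H = (10.4, -50.1). ∠WHT = 145.0° gives HT at -143° from the x-axis; with |HT| = 23.7, T = (-8.57, -64.3). ∠HTF = 70.6° gives TF at 108° from the x-axis; with |TF| = 8.8, F = (-11.2, -55.9). The perpendicularity gives FU at right angles to TF, so FU runs at 17.5°; with |FU| = 16.9, U = (4.91, -50.8). ∠FUP = 116.7° gives UP at -45.8° from the x-axis; with |UP| = 28.2, P = (24.6, -71.0). Then |HP| = |P − H| = 25.3.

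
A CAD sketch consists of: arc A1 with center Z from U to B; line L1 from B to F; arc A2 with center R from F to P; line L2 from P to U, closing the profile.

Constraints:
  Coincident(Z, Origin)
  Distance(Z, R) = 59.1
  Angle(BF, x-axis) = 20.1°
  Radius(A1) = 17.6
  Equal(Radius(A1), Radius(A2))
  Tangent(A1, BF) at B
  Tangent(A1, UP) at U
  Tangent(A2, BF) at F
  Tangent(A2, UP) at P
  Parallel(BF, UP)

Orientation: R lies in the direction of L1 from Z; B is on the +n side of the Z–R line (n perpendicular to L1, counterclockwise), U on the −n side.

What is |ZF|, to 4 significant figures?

61.66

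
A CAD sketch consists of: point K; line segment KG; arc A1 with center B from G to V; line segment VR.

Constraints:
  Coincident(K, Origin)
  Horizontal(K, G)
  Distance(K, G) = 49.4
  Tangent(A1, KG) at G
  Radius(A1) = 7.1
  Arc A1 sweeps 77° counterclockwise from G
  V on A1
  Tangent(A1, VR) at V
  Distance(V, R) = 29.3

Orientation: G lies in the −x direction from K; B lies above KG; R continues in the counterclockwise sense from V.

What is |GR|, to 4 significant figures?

36.63

K is at the origin; K and G share the same y with |KG| = 49.4 and G on the −x side, so G = (-49.40, 0.000). Tangency of A1 to KG means the radius BG is perpendicular to KG, so B = G + (0, 7.1) = (-49.40, 7.100). On A1, G sits at bearing -90° from B; a 77° counterclockwise sweep puts V at bearing -13°, so V = B + 7.1·(cos -13°, sin -13°) = (-42.48, 5.503). A1 meets VR tangentially, so BV is at right angles to VR, so VR runs along (−sin -13°, cos -13°); with |VR| = 29.3, R = (-35.89, 34.05). Then |GR| = |R − G| = 36.63.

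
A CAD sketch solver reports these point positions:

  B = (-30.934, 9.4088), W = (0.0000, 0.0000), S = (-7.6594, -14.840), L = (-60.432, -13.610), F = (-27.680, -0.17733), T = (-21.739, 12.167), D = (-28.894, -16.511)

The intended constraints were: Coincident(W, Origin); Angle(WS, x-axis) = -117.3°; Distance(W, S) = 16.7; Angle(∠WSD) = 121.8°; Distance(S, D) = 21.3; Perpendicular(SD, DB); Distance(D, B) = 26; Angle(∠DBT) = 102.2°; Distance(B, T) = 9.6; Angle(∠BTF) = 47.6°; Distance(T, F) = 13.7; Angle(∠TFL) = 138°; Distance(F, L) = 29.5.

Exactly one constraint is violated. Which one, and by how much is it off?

Distance(F, L) = 29.5 — off by 5.90.

W = (0.00, 0.00) ✓; WS at -117.3° ✓; |WS| = 16.70 ✓; ∠WSD = 121.8° ✓; |SD| = 21.30 ✓; ∠(SD, DB) = 90.00° ✓; |DB| = 26.00 ✓; ∠DBT = 102.2° ✓; |BT| = 9.600 ✓; ∠BTF = 47.60° ✓; |TF| = 13.70 ✓; ∠TFL = 138.0° ✓; |FL| = 35.40 ✗.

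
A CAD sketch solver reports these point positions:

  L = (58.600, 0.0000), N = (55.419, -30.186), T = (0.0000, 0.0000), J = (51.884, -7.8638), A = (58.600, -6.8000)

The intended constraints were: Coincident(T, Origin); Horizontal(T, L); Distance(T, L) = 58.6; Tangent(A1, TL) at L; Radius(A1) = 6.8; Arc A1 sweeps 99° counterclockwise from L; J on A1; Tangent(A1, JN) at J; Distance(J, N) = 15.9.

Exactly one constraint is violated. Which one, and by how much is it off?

Distance(J, N) = 15.9 — off by 6.70.

T = (0.00, 0.00) ✓; T.y = 0.00, L.y = 0.00 ✓; |TL| = 58.60 ✓; ∠(AL, LT) = 90.00° ✓; |AL| = 6.800 ✓; bearing(A→J) − bearing(A→L) = 99.00° ✓; |AJ| = 6.800 ✓; ∠(AJ, JN) = 90.00° ✓; |JN| = 22.60 ✗.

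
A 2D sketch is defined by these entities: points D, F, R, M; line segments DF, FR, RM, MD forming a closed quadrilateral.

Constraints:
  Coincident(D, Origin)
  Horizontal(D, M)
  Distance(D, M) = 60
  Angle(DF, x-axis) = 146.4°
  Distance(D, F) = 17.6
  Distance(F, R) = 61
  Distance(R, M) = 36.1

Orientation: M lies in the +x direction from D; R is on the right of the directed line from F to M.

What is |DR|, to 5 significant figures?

43.417

Checks: |FR| = 61.00 ✓; |RM| = 36.10 ✓.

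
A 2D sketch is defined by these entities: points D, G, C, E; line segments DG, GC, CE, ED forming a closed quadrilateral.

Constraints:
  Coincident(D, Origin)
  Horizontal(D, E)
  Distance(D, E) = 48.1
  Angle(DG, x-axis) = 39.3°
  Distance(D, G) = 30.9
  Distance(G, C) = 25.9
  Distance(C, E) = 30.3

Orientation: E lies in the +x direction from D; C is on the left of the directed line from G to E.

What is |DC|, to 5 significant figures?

56.328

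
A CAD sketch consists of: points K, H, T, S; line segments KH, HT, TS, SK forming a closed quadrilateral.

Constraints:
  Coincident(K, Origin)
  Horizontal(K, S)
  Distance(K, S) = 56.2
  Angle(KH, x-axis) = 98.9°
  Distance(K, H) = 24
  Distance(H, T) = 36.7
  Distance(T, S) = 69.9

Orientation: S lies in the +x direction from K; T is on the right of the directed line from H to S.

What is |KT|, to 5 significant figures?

17.376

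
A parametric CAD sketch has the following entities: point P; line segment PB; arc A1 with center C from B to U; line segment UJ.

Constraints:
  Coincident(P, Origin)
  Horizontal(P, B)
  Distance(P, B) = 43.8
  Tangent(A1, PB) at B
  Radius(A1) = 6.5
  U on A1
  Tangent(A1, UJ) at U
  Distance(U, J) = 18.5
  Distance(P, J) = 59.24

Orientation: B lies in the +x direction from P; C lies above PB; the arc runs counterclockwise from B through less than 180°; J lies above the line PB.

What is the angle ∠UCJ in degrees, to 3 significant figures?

70.6°

P is at the origin; PB is horizontal with |PB| = 43.8 and B on the +x side, so B = (43.8, 0.00). The tangent condition forces CB to be normal to PB, so C = B + (0, 6.5) = (43.8, 6.50). Since CU ⟂ UJ (tangency), |CJ| = √(6.5² + 18.5²) = 19.6 regardless of where U sits on A1. So J lies on both circle(P, 59.24) and circle(C, 19.6); the above-PB intersection is J = (54.7, 22.8). U is the foot of the tangent from J: U = (50.1, 4.89).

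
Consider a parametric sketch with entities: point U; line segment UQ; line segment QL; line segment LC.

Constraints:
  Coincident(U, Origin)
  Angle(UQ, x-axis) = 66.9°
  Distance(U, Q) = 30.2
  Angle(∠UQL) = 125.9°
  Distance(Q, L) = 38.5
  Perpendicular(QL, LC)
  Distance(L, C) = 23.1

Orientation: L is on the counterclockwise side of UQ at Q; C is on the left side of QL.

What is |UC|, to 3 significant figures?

56.2

∠UQL = 125.9°, so QL runs at 66.9° + (180° − 125.9°) = 121° from the x-axis; with |QL| = 38.5, L = Q + 38.5·(cos 121°, sin 121°) = (-7.98, 60.8). QL is perpendicular to LC; with |LC| = 23.1 on the left of QL, C = L + 23.1·(-0.857, -0.515) = (-27.8, 48.9). Then |UC| = |C − U| = 56.2.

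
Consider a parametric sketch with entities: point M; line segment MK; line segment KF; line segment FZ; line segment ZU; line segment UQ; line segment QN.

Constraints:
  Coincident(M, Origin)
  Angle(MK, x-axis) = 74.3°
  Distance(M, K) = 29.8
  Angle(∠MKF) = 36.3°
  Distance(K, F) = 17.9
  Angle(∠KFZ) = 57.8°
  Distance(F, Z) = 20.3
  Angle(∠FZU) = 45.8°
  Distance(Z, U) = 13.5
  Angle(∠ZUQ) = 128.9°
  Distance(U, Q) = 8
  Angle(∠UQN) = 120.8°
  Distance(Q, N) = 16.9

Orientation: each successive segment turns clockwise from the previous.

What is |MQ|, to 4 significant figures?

25.09

∠FZU = 45.8° gives ZU at 34.20° from the x-axis; with |ZU| = 13.5, U = (5.642, 23.60). ∠ZUQ = 128.9° gives UQ at -16.90° from the x-axis; with |UQ| = 8.0, Q = (13.30, 21.28). Then |MQ| = |Q − M| = 25.09.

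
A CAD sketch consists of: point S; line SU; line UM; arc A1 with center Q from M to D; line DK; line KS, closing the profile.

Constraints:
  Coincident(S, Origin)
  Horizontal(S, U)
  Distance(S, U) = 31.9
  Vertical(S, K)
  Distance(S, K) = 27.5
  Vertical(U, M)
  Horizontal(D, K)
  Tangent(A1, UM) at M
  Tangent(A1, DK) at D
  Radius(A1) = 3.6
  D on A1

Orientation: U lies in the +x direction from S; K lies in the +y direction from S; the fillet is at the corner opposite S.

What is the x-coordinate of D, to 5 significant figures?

28.300

S is at the origin; S and U share the same y with |SU| = 31.9 and U on the +x side, so U = (31.900, 0.0000). S and K share the same x with |SK| = 27.5 and K on the +y side, so K = (0.0000, 27.500). The virtual corner opposite S is at (31.900, 27.500). The tangent condition forces QM to be normal to UM and A1 meets DK tangentially, so QD is at right angles to DK, with radius 3.6, so the center Q sits 3.6 in from both sides at Q = (28.300, 23.900). That places the tangent points at M = (31.900, 23.900) on UM and D = (28.300, 27.500) on DK. So D.x = 28.300.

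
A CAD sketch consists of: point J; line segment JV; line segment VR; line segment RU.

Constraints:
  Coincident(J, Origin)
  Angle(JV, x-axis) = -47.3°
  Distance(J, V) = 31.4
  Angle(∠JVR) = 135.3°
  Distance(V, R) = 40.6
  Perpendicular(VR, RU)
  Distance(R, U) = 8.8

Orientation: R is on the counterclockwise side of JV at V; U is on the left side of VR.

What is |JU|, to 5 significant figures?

64.307

J is at the origin; JV runs at -47.3° with length 31.4, so V = 31.4·(cos -47.3°, sin -47.3°) = (21.294, -23.076). ∠JVR = 135.3°, so VR runs at -47.3° + (180° − 135.3°) = -2.6000° from the x-axis; with |VR| = 40.6, R = V + 40.6·(cos -2.6000°, sin -2.6000°) = (61.852, -24.918). VR ⟂ RU; with |RU| = 8.8 on the left of VR, U = R + 8.8·(0.045363, 0.99897) = (62.252, -16.127). Then |JU| = |U − J| = 64.307.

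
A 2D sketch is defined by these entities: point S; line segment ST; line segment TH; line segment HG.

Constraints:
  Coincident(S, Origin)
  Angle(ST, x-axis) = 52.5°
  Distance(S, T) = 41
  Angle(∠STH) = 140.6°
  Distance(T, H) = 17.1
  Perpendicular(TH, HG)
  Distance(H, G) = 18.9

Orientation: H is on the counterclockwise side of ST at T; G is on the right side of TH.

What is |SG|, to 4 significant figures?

66.32

∠STH = 140.6°, so TH runs at 52.5° + (180° − 140.6°) = 91.90° from the x-axis; with |TH| = 17.1, H = T + 17.1·(cos 91.90°, sin 91.90°) = (24.39, 49.62). TH ⟂ HG; with |HG| = 18.9 on the right of TH, G = H + 18.9·(0.9995, 0.03316) = (43.28, 50.24). Then |SG| = |G − S| = 66.32.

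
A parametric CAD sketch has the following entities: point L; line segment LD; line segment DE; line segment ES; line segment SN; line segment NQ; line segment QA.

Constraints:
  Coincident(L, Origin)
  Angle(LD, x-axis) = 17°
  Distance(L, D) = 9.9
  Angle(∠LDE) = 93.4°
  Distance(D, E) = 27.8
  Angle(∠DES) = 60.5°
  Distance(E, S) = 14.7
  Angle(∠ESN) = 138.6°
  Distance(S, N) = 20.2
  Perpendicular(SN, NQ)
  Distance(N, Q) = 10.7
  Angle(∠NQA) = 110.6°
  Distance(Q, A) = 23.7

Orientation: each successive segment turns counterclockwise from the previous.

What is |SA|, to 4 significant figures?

19.14

L is at the origin; LD runs at 17.0° with length 9.9, so D = (9.467, 2.894). ∠LDE = 93.4° gives DE at 103.6° from the x-axis; with |DE| = 27.8, E = (2.930, 29.91). ∠DES = 60.5° gives ES at -136.9° from the x-axis; with |ES| = 14.7, S = (-7.803, 19.87). ∠ESN = 138.6° gives SN at -95.50° from the x-axis; with |SN| = 20.2, N = (-9.739, -0.2361). SN ⟂ NQ, so NQ runs at -5.500°; with |NQ| = 10.7, Q = (0.9117, -1.262). ∠NQA = 110.6° gives QA at 63.90° from the x-axis; with |QA| = 23.7, A = (11.34, 20.02). Then |SA| = |A − S| = 19.14.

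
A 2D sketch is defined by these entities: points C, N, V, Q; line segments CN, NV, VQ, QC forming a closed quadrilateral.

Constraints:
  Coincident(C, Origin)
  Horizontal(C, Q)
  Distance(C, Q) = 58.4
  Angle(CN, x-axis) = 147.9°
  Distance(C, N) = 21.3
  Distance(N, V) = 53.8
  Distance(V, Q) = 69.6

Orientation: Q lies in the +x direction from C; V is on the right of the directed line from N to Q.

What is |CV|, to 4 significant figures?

39.08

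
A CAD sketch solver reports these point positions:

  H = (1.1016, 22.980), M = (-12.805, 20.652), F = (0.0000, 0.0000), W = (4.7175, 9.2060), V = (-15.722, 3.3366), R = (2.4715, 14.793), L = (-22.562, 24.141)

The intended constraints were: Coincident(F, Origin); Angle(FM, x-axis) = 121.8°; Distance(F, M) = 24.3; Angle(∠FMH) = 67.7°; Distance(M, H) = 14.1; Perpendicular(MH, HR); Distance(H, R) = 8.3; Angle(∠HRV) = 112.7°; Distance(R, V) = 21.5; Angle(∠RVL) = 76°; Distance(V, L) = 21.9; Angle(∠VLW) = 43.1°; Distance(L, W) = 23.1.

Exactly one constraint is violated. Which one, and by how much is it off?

Distance(L, W) = 23.1 — off by 8.00.

F = (0.00, 0.00) ✓; FM at 121.8° ✓; |FM| = 24.30 ✓; ∠FMH = 67.70° ✓; |MH| = 14.10 ✓; ∠(MH, HR) = 90.00° ✓; |HR| = 8.301 ✓; ∠HRV = 112.7° ✓; |RV| = 21.50 ✓; ∠RVL = 76.00° ✓; |VL| = 21.90 ✓; ∠VLW = 43.10° ✓; |LW| = 31.10 ✗.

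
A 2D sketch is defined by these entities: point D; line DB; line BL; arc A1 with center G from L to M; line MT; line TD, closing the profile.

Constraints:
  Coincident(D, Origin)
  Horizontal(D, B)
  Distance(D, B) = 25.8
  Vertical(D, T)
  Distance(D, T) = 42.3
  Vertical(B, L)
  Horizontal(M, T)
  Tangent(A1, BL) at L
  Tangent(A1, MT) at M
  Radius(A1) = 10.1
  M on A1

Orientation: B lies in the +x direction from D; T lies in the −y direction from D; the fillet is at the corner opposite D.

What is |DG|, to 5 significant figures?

35.824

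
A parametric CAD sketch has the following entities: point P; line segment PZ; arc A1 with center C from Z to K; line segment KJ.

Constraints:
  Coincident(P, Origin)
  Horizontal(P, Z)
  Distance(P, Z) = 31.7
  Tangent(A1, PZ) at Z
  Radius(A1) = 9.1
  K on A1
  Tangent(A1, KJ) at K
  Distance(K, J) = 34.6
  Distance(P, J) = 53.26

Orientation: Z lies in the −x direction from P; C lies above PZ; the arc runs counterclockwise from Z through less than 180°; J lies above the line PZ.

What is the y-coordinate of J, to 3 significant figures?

44.8

P is at the origin; PZ is horizontal with |PZ| = 31.7 and Z on the −x side, so Z = (-31.7, 0.00). A1 meets PZ tangentially, so CZ is at right angles to PZ, so C = Z + (0, 9.1) = (-31.7, 9.10). Since CK ⟂ KJ (tangency), |CJ| = √(9.1² + 34.6²) = 35.8 regardless of where K sits on A1. So J lies on both circle(P, 53.26) and circle(C, 35.8); the above-PZ intersection is J = (-28.9, 44.8). K is the foot of the tangent from J: K = (-22.7, 10.7).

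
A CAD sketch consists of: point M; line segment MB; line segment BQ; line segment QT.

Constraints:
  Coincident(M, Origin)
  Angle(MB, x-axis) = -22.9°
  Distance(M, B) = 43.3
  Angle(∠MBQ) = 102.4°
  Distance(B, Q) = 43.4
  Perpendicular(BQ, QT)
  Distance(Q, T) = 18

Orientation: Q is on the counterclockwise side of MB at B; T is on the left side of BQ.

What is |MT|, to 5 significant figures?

58.027

∠MBQ = 102.4°, so BQ runs at -22.9° + (180° − 102.4°) = 54.700° from the x-axis; with |BQ| = 43.4, Q = B + 43.4·(cos 54.700°, sin 54.700°) = (64.966, 18.571). BQ is perpendicular to QT; with |QT| = 18.0 on the left of BQ, T = Q + 18.0·(-0.81614, 0.57786) = (50.276, 28.973). Then |MT| = |T − M| = 58.027.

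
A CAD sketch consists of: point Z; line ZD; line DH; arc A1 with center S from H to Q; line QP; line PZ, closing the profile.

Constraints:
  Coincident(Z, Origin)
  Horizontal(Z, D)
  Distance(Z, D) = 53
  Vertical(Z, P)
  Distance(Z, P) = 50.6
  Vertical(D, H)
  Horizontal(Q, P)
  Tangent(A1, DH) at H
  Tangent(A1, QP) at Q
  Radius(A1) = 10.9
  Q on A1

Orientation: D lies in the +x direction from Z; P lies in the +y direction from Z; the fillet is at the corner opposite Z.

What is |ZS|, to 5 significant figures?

57.866

Z is at the origin; ZD is horizontal with |ZD| = 53.0 and D on the +x side, so D = (53.000, 0.0000). Z and P share the same x with |ZP| = 50.6 and P on the +y side, so P = (0.0000, 50.600). The virtual corner opposite Z is at (53.000, 50.600). Tangency of A1 to DH means the radius SH is perpendicular to DH and A1 meets QP tangentially, so SQ is at right angles to QP, with radius 10.9, so the center S sits 10.9 in from both sides at S = (42.100, 39.700). Then |ZS| = |S − Z| = 57.866.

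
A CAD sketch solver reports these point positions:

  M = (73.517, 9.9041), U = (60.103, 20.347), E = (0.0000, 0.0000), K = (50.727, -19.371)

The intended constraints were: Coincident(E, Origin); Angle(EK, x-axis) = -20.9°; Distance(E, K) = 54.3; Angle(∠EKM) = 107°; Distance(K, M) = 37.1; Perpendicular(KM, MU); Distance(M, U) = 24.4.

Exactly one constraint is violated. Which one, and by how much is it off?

Distance(M, U) = 24.4 — off by 7.40.

E = (0.00, 0.00) ✓; EK at -20.90° ✓; |EK| = 54.30 ✓; ∠EKM = 107.0° ✓; |KM| = 37.10 ✓; ∠(KM, MU) = 90.00° ✓; |MU| = 17.00 ✗.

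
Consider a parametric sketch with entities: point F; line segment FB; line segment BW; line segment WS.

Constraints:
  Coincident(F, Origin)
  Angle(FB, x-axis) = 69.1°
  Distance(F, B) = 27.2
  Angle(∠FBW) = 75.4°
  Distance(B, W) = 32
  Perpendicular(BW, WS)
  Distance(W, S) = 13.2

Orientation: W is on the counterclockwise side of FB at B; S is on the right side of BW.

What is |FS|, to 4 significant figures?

46.84

F is at the origin; FB runs at 69.1° with length 27.2, so B = 27.2·(cos 69.1°, sin 69.1°) = (9.703, 25.41). ∠FBW = 75.4°, so BW runs at 69.1° + (180° − 75.4°) = 173.7° from the x-axis; with |BW| = 32.0, W = B + 32.0·(cos 173.7°, sin 173.7°) = (-22.10, 28.92). BW is perpendicular to WS; with |WS| = 13.2 on the right of BW, S = W + 13.2·(0.1097, 0.9940) = (-20.65, 42.04). Then |FS| = |S − F| = 46.84.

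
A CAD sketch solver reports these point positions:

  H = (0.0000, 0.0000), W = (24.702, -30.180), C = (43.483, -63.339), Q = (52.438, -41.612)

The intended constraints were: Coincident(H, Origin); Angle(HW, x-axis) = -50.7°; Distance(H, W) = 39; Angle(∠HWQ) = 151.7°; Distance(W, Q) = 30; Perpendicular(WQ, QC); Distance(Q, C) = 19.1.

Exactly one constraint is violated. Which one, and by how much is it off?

Distance(Q, C) = 19.1 — off by 4.40.

H = (0.00, 0.00) ✓; HW at -50.70° ✓; |HW| = 39.00 ✓; ∠HWQ = 151.7° ✓; |WQ| = 30.00 ✓; ∠(WQ, QC) = 90.00° ✓; |QC| = 23.50 ✗.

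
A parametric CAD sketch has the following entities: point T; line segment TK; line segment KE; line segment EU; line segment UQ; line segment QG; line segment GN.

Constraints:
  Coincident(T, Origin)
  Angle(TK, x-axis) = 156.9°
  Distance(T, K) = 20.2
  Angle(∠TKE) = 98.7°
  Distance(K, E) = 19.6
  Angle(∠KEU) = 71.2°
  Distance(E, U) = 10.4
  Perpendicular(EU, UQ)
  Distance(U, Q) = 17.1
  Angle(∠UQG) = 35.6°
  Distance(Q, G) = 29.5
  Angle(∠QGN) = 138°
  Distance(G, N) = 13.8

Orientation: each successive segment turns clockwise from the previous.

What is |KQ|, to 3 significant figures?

4.33

T is at the origin; TK runs at 156.9° with length 20.2, so K = (-18.6, 7.93). ∠TKE = 98.7° gives KE at 75.6° from the x-axis; with |KE| = 19.6, E = (-13.7, 26.9). ∠KEU = 71.2° gives EU at -33.2° from the x-axis; with |EU| = 10.4, U = (-5.00, 21.2). The perpendicularity gives UQ at right angles to EU, so UQ runs at -123°; with |UQ| = 17.1, Q = (-14.4, 6.91). Then |KQ| = |Q − K| = 4.33.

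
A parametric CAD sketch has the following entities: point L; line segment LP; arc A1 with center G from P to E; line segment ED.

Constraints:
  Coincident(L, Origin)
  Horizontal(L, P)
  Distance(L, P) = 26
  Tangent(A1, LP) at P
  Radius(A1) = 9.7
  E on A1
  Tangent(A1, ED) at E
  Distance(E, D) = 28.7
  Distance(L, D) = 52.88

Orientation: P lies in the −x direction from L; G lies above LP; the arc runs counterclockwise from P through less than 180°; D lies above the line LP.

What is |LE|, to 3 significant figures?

24.4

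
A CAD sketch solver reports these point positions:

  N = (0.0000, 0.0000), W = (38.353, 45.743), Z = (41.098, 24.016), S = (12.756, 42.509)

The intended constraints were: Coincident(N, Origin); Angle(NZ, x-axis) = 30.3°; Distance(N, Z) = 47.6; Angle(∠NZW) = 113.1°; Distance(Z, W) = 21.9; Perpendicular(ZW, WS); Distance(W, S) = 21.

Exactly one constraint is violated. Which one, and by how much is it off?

Distance(W, S) = 21 — off by 4.80.

N = (0.00, 0.00) ✓; NZ at 30.30° ✓; |NZ| = 47.60 ✓; ∠NZW = 113.1° ✓; |ZW| = 21.90 ✓; ∠(ZW, WS) = 90.00° ✓; |WS| = 25.80 ✗.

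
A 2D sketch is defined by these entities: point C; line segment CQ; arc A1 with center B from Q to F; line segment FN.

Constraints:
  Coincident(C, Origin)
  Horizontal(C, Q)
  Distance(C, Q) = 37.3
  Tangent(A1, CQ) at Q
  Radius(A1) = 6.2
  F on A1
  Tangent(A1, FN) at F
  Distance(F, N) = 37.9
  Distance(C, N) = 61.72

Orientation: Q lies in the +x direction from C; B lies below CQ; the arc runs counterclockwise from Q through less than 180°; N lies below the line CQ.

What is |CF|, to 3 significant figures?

32.4

Checks: |BF| = 6.200 ✓; ∠(BF, FN) = 90.00° ✓; |FN| = 37.90 ✓; |CN| = 61.72 ✓.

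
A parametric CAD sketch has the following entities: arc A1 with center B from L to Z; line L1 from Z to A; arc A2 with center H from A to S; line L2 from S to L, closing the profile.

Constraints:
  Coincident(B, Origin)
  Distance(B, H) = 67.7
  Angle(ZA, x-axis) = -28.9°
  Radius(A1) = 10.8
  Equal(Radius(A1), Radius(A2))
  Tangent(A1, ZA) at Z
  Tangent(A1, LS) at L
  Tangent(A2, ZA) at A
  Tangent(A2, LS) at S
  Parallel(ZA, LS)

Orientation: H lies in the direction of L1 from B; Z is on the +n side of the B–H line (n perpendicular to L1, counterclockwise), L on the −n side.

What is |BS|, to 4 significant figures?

68.56

The slot axis is L1's direction at -28.9°, so u = (cos -28.9°, sin -28.9°) = (0.8755, -0.4833) and n = (−sin -28.9°, cos -28.9°) = (0.4833, 0.8755). B is at the origin and H lies 67.7 along u from B, so H = 67.7·u = (59.27, -32.72). Tangency of A1 to both parallel lines with radius 10.8 puts Z and L at B ± 10.8·n: Z = (5.219, 9.455), L = (-5.219, -9.455). Equal radii place A and S the same way about H: A = H + 10.8·n = (64.49, -23.26), S = H − 10.8·n = (54.05, -42.17). Then |BS| = |S − B| = 68.56.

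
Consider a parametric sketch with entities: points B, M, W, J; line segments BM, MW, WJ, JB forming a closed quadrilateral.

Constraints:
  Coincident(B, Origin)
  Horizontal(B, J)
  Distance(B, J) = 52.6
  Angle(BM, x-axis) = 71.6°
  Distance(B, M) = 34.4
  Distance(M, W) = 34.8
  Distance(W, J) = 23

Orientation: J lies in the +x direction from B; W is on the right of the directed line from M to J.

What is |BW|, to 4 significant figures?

30.07

B is at the origin; BJ is horizontal with |BJ| = 52.6 and J in +x, so J = (52.6, 0). BM runs at 71.6° with |BM| = 34.4, so M = (10.86, 32.64). W is determined by |MW| = 34.8 and |WJ| = 23.0 together: it lies at the intersection of circle(M, 34.8) and circle(J, 23.0). With |MJ| = 52.99, the foot of the radical line on MJ is 32.93 from M and the perpendicular offset is √(34.8² − 32.93²) = 11.25. Taking the right-of-MJ solution: W = (29.87, 3.491).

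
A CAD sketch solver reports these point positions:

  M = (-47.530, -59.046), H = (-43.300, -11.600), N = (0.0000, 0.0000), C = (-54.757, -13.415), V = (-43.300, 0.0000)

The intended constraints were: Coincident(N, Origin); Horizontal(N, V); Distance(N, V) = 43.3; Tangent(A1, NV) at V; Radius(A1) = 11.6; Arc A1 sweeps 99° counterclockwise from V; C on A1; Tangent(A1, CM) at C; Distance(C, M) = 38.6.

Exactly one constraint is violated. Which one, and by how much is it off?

Distance(C, M) = 38.6 — off by 7.60.

N = (0.00, 0.00) ✓; N.y = 0.00, V.y = 0.00 ✓; |NV| = 43.30 ✓; ∠(HV, VN) = 90.00° ✓; |HV| = 11.60 ✓; bearing(H→C) − bearing(H→V) = 99.00° ✓; |HC| = 11.60 ✓; ∠(HC, CM) = 90.00° ✓; |CM| = 46.20 ✗.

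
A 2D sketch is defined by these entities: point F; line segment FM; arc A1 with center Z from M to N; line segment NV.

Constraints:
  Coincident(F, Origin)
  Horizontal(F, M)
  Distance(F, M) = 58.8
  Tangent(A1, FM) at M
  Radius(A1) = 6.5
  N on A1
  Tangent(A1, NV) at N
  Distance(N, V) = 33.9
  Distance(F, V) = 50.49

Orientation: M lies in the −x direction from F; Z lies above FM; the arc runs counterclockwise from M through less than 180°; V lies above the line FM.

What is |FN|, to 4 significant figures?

53.13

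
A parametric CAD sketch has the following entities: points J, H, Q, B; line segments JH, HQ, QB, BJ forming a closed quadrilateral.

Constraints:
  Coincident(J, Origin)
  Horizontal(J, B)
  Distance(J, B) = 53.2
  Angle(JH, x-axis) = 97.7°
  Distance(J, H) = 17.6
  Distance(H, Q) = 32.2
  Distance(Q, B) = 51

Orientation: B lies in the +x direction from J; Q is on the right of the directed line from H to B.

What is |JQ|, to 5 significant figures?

14.695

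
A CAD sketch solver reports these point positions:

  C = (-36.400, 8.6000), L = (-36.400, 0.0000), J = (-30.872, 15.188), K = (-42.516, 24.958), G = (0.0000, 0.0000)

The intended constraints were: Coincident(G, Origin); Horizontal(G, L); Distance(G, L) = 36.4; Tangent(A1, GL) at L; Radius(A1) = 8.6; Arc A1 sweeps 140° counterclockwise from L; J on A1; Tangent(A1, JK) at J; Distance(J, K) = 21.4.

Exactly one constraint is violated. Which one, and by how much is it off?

Distance(J, K) = 21.4 — off by 6.20.

G = (0.00, 0.00) ✓; G.y = 0.00, L.y = 0.00 ✓; |GL| = 36.40 ✓; ∠(CL, LG) = 90.00° ✓; |CL| = 8.600 ✓; bearing(C→J) − bearing(C→L) = 140.0° ✓; |CJ| = 8.600 ✓; ∠(CJ, JK) = 90.00° ✓; |JK| = 15.20 ✗.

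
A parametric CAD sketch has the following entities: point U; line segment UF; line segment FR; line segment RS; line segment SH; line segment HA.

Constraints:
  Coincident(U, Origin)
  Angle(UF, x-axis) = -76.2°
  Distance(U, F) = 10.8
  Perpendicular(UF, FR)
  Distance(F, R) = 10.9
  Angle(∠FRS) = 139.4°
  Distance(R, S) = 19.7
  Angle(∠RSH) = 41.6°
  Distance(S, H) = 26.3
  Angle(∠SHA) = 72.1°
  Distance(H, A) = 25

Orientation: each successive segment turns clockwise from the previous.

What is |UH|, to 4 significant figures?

2.518

U is at the origin; UF runs at -76.2° with length 10.8, so F = (2.576, -10.49). UF is perpendicular to FR, so FR runs at -166.2°; with |FR| = 10.9, R = (-8.009, -13.09). ∠FRS = 139.4° gives RS at 153.2° from the x-axis; with |RS| = 19.7, S = (-25.59, -4.206). ∠RSH = 41.6° gives SH at 14.80° from the x-axis; with |SH| = 26.3, H = (-0.1657, 2.512). Then |UH| = |H − U| = 2.518.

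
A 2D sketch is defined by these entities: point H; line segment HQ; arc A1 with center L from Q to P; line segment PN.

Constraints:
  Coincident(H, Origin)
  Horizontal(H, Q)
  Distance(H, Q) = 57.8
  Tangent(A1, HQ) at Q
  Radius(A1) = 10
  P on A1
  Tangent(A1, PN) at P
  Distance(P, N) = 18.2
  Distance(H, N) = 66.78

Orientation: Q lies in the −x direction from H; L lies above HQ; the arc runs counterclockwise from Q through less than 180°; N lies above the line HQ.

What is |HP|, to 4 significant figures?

51.76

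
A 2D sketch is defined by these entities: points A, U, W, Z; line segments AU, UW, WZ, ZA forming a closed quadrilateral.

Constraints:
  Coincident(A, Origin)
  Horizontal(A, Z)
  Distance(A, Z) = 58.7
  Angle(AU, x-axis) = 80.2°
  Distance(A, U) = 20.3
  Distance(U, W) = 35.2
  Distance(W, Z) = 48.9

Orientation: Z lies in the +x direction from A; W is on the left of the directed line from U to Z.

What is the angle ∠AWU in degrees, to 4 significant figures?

15.77°

A is at the origin; A and Z share the same y with |AZ| = 58.7 and Z in +x, so Z = (58.7, 0). AU runs at 80.2° with |AU| = 20.3, so U = (3.455, 20.00). W is determined by |UW| = 35.2 and |WZ| = 48.9 together: it lies at the intersection of circle(U, 35.2) and circle(Z, 48.9). With |UZ| = 58.75, the foot of the radical line on UZ is 19.57 from U and the perpendicular offset is √(35.2² − 19.57²) = 29.26. Taking the left-of-UZ solution: W = (31.82, 40.85).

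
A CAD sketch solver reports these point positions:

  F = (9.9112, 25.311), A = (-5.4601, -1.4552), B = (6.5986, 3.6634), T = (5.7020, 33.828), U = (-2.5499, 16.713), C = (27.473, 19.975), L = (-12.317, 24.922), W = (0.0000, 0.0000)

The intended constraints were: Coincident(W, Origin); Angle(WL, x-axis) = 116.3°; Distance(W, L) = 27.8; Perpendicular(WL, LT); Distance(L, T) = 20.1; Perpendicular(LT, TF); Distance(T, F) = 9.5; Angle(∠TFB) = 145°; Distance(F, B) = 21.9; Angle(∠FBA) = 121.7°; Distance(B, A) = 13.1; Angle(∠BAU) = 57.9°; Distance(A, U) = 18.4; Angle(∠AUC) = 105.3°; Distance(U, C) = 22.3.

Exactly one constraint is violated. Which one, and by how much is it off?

Distance(U, C) = 22.3 — off by 7.90.

W = (0.00, 0.00) ✓; WL at 116.3° ✓; |WL| = 27.80 ✓; ∠(WL, LT) = 90.00° ✓; |LT| = 20.10 ✓; ∠(LT, TF) = 90.00° ✓; |TF| = 9.500 ✓; ∠TFB = 145.0° ✓; |FB| = 21.90 ✓; ∠FBA = 121.7° ✓; |BA| = 13.10 ✓; ∠BAU = 57.90° ✓; |AU| = 18.40 ✓; ∠AUC = 105.3° ✓; |UC| = 30.20 ✗.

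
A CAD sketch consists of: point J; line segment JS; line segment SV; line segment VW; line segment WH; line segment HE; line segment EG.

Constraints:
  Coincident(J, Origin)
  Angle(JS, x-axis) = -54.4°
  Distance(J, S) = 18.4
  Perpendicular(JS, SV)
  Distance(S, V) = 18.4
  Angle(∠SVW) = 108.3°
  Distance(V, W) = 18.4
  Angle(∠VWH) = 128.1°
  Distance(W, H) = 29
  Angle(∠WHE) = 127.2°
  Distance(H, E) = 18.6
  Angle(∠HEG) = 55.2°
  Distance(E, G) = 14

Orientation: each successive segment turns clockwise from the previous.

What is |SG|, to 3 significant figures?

31.0

∠WHE = 127.2° gives HE at 39.2° from the x-axis; with |HE| = 18.6, E = (-5.72, 25.9). ∠HEG = 55.2° gives EG at -85.6° from the x-axis; with |EG| = 14.0, G = (-4.64, 11.9). Then |SG| = |G − S| = 31.0.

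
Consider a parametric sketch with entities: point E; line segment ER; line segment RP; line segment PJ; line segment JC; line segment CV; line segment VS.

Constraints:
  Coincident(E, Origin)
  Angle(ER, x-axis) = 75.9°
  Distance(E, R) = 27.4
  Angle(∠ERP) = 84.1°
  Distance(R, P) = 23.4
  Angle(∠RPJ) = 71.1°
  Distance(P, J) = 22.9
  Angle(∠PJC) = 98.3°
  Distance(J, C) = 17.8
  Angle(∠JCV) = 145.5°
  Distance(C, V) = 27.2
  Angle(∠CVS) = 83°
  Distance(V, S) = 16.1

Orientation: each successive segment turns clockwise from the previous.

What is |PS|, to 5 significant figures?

33.203

E is at the origin; ER runs at 75.9° with length 27.4, so R = (6.6751, 26.574). ∠ERP = 84.1° gives RP at -20.000° from the x-axis; with |RP| = 23.4, P = (28.664, 18.571). ∠RPJ = 71.1° gives PJ at -128.90° from the x-axis; with |PJ| = 22.9, J = (14.284, 0.74945). ∠PJC = 98.3° gives JC at 149.40° from the x-axis; with |JC| = 17.8, C = (-1.0377, 9.8104). ∠JCV = 145.5° gives CV at 114.90° from the x-axis; with |CV| = 27.2, V = (-12.490, 34.482). ∠CVS = 83.0° gives VS at 17.900° from the x-axis; with |VS| = 16.1, S = (2.8308, 39.430). Then |PS| = |S − P| = 33.203.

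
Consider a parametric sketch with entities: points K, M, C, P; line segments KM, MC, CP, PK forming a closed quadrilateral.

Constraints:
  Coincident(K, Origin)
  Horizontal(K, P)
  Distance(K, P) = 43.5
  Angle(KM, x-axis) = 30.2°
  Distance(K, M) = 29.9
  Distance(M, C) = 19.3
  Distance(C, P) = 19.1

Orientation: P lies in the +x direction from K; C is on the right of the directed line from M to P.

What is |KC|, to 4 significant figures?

25.23

K is at the origin; K and P share the same y with |KP| = 43.5 and P in +x, so P = (43.5, 0). KM runs at 30.2° with |KM| = 29.9, so M = (25.84, 15.04). C is determined by |MC| = 19.3 and |CP| = 19.1 together: it lies at the intersection of circle(M, 19.3) and circle(P, 19.1). With |MP| = 23.20, the foot of the radical line on MP is 11.76 from M and the perpendicular offset is √(19.3² − 11.76²) = 15.30. Taking the right-of-MP solution: C = (24.88, -4.235).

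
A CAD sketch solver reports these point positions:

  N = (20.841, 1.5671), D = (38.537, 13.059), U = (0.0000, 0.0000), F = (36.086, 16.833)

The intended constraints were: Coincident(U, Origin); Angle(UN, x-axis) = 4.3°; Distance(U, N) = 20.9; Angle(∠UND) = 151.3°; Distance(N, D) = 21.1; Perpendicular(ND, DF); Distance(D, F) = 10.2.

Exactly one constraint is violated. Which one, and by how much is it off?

Distance(D, F) = 10.2 — off by 5.70.

U = (0.00, 0.00) ✓; UN at 4.300° ✓; |UN| = 20.90 ✓; ∠UND = 151.3° ✓; |ND| = 21.10 ✓; ∠(ND, DF) = 90.00° ✓; |DF| = 4.500 ✗.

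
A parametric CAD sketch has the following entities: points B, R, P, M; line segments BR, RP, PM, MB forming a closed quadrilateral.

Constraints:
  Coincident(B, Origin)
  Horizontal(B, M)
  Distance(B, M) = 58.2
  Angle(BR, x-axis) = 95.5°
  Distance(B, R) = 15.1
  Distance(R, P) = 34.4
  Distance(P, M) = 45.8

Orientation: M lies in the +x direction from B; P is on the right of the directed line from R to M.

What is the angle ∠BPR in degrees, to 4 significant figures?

16.08°

B is at the origin; BM is horizontal with |BM| = 58.2 and M in +x, so M = (58.2, 0). BR runs at 95.5° with |BR| = 15.1, so R = (-1.447, 15.03). P is determined by |RP| = 34.4 and |PM| = 45.8 together: it lies at the intersection of circle(R, 34.4) and circle(M, 45.8). With |RM| = 61.51, the foot of the radical line on RM is 23.32 from R and the perpendicular offset is √(34.4² − 23.32²) = 25.29. Taking the right-of-RM solution: P = (14.99, -15.19).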